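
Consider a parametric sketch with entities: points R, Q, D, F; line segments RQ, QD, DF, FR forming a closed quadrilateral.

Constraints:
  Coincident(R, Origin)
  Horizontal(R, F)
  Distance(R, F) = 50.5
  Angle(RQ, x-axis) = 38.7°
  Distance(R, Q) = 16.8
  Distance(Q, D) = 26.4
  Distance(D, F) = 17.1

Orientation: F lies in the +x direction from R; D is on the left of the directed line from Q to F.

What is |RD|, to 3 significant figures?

41.5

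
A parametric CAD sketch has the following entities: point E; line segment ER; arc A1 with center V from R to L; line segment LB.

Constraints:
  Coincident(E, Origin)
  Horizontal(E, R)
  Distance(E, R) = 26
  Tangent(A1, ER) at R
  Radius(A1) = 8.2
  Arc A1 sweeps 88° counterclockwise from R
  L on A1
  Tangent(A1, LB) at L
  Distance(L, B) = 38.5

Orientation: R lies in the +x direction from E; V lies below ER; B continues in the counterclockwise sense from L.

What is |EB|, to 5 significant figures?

49.224

E is at the origin; E and R share the same y with |ER| = 26.0 and R on the +x side, so R = (26.000, 0.0000). A1 meets ER tangentially, so VR is at right angles to ER, so V = R + (0, -8.2) = (26.000, -8.2000). On A1, R sits at bearing 90° from V; an 88° counterclockwise sweep puts L at bearing 178°, so L = V + 8.2·(cos 178°, sin 178°) = (17.805, -7.9138). Tangency of A1 to LB means the radius VL is perpendicular to LB, so LB runs along (−sin 178°, cos 178°); with |LB| = 38.5, B = (16.461, -46.390). Then |EB| = |B − E| = 49.224.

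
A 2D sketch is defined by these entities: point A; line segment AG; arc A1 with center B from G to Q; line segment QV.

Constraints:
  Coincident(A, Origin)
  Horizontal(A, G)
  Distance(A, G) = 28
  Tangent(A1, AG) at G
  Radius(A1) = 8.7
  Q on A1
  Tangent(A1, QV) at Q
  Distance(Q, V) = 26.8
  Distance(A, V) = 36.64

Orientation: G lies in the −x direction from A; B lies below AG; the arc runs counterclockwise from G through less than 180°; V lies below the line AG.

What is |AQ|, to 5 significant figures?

37.179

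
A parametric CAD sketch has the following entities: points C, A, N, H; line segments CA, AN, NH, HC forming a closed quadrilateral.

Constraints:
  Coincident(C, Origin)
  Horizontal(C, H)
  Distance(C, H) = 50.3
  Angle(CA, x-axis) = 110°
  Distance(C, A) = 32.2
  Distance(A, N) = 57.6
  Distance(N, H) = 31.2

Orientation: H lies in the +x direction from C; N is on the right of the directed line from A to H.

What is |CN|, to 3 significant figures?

28.3

C is at the origin; CH is horizontal with |CH| = 50.3 and H in +x, so H = (50.3, 0). CA runs at 110.0° with |CA| = 32.2, so A = (-11.0, 30.3). N is determined by |AN| = 57.6 and |NH| = 31.2 together: it lies at the intersection of circle(A, 57.6) and circle(H, 31.2). With |AH| = 68.4, the foot of the radical line on AH is 51.3 from A and the perpendicular offset is √(57.6² − 51.3²) = 26.1. Taking the right-of-AH solution: N = (23.5, -15.9).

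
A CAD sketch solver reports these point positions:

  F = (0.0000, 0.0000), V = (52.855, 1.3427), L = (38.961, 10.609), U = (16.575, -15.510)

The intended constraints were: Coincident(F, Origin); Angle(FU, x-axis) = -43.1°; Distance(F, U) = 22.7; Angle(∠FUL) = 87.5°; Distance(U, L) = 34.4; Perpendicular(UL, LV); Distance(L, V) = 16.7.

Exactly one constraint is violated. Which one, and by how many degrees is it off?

Perpendicular(UL, LV) — off by 6.90°.

F = (0.00, 0.00) ✓; FU at -43.10° ✓; |FU| = 22.70 ✓; ∠FUL = 87.50° ✓; |UL| = 34.40 ✓; ∠(UL, LV) = 83.10° ✗; |LV| = 16.70 ✓.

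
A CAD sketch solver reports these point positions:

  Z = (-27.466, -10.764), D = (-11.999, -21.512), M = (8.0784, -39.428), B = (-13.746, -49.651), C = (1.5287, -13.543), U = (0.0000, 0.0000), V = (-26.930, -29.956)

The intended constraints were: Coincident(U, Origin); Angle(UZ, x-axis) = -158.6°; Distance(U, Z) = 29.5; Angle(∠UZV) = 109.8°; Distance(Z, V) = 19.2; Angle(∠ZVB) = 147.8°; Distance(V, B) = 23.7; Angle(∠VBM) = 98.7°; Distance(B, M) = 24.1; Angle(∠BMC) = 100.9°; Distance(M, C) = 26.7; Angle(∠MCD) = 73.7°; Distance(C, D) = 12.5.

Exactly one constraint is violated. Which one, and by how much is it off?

Distance(C, D) = 12.5 — off by 3.20.

U = (0.00, 0.00) ✓; UZ at -158.6° ✓; |UZ| = 29.50 ✓; ∠UZV = 109.8° ✓; |ZV| = 19.20 ✓; ∠ZVB = 147.8° ✓; |VB| = 23.70 ✓; ∠VBM = 98.70° ✓; |BM| = 24.10 ✓; ∠BMC = 100.9° ✓; |MC| = 26.70 ✓; ∠MCD = 73.70° ✓; |CD| = 15.70 ✗.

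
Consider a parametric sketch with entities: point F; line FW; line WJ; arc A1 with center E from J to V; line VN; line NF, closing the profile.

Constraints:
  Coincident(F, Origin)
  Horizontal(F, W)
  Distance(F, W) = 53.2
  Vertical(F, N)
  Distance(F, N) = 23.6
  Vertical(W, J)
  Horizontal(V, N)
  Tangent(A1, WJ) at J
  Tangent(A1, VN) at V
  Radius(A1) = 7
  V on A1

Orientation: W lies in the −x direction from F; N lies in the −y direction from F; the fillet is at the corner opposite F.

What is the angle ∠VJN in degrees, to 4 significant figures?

37.50°

The virtual corner opposite F is at (-53.20, -23.60). Tangency of A1 to WJ means the radius EJ is perpendicular to WJ and tangency of A1 to VN means the radius EV is perpendicular to VN, with radius 7.0, so the center E sits 7.0 in from both sides at E = (-46.20, -16.60). That places the tangent points at J = (-53.20, -16.60) on WJ and V = (-46.20, -23.60) on VN. Then cos ∠VJN = JV·JN / (|JV||JN|), giving 37.50°.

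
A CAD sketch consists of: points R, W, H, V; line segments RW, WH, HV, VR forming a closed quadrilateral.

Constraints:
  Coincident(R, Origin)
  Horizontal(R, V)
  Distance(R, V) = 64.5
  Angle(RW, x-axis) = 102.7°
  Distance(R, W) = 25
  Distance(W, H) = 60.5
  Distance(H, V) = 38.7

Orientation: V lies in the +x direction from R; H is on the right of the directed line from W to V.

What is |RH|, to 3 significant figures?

39.8

R is at the origin; R and V share the same y with |RV| = 64.5 and V in +x, so V = (64.5, 0). RW runs at 102.7° with |RW| = 25.0, so W = (-5.50, 24.4). H is determined by |WH| = 60.5 and |HV| = 38.7 together: it lies at the intersection of circle(W, 60.5) and circle(V, 38.7). With |WV| = 74.1, the foot of the radical line on WV is 51.6 from W and the perpendicular offset is √(60.5² − 51.6²) = 31.5. Taking the right-of-WV solution: H = (32.9, -22.4).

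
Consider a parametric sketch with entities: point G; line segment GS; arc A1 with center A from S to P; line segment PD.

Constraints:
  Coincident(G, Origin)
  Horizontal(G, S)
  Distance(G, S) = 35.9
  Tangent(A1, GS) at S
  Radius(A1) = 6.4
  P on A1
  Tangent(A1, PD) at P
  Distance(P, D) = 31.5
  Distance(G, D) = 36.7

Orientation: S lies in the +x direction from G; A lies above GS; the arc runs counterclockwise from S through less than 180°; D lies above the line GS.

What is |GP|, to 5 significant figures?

41.745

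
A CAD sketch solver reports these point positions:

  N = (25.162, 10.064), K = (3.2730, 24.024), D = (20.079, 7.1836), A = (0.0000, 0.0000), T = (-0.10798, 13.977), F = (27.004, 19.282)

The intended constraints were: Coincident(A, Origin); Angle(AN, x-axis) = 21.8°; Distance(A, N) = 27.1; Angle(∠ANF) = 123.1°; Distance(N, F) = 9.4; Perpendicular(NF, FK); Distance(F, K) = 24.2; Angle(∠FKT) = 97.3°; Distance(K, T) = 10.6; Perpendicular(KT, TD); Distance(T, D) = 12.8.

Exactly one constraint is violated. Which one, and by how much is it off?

Distance(T, D) = 12.8 — off by 8.50.

A = (0.00, 0.00) ✓; AN at 21.80° ✓; |AN| = 27.10 ✓; ∠ANF = 123.1° ✓; |NF| = 9.400 ✓; ∠(NF, FK) = 90.00° ✓; |FK| = 24.20 ✓; ∠FKT = 97.30° ✓; |KT| = 10.60 ✓; ∠(KT, TD) = 90.00° ✓; |TD| = 21.30 ✗.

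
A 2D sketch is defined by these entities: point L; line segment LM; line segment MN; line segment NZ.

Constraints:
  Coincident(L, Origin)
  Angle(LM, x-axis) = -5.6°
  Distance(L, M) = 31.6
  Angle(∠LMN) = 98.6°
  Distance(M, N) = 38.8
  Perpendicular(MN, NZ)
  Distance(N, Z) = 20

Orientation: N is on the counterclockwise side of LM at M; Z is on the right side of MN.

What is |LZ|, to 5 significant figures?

67.234

L is at the origin; LM runs at -5.6° with length 31.6, so M = 31.6·(cos -5.6°, sin -5.6°) = (31.449, -3.0836). ∠LMN = 98.6°, so MN runs at -5.6° + (180° − 98.6°) = 75.800° from the x-axis; with |MN| = 38.8, N = M + 38.8·(cos 75.800°, sin 75.800°) = (40.967, 34.531). MN ⟂ NZ; with |NZ| = 20.0 on the right of MN, Z = N + 20.0·(0.96945, -0.24531) = (60.356, 29.625). Then |LZ| = |Z − L| = 67.234.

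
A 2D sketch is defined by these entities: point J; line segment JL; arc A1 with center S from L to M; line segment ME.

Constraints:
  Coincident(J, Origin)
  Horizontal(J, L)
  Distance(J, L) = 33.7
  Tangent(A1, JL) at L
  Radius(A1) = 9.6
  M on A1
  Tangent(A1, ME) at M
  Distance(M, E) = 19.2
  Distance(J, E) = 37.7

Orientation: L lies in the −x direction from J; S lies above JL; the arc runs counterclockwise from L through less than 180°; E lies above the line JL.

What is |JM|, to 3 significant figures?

26.0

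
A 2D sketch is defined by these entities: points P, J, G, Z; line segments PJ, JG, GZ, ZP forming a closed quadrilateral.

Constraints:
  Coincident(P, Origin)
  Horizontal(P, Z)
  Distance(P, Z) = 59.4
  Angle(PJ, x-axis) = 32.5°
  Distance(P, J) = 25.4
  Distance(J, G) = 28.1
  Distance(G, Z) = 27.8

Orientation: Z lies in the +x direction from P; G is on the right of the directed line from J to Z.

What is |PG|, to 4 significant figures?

35.94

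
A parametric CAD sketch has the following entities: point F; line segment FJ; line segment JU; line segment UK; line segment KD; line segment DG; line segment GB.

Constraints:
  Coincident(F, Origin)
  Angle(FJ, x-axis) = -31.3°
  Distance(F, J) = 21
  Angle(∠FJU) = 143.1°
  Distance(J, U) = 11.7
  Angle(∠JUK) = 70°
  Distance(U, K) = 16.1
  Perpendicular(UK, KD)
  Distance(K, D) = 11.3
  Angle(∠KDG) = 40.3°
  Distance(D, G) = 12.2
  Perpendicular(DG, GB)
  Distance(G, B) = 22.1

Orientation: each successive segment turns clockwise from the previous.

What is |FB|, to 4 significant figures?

34.93

F is at the origin; FJ runs at -31.3° with length 21.0, so J = (17.94, -10.91). ∠FJU = 143.1° gives JU at -68.20° from the x-axis; with |JU| = 11.7, U = (22.29, -21.77). ∠JUK = 70.0° gives UK at -178.2° from the x-axis; with |UK| = 16.1, K = (6.197, -22.28). UK is perpendicular to KD, so KD runs at 91.80°; with |KD| = 11.3, D = (5.842, -10.98). ∠KDG = 40.3° gives DG at -47.90° from the x-axis; with |DG| = 12.2, G = (14.02, -20.04). DG ⟂ GB, so GB runs at -137.9°; with |GB| = 22.1, B = (-2.377, -34.85). Then |FB| = |B − F| = 34.93.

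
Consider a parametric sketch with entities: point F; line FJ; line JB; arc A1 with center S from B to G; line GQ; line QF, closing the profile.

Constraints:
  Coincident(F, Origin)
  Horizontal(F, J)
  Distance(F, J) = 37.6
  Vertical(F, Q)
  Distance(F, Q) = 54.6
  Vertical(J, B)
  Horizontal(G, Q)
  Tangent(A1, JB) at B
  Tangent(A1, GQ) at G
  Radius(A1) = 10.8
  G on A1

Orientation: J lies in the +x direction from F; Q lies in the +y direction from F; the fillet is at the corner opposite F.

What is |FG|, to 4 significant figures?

60.82

F is at the origin; FJ is horizontal with |FJ| = 37.6 and J on the +x side, so J = (37.60, 0.000). FQ is vertical with |FQ| = 54.6 and Q on the +y side, so Q = (0.000, 54.60). The virtual corner opposite F is at (37.60, 54.60). The tangent condition forces SB to be normal to JB and since A1 is tangent to GQ there, SG ⟂ GQ, with radius 10.8, so the center S sits 10.8 in from both sides at S = (26.80, 43.80). That places the tangent points at B = (37.60, 43.80) on JB and G = (26.80, 54.60) on GQ. Then |FG| = |G − F| = 60.82.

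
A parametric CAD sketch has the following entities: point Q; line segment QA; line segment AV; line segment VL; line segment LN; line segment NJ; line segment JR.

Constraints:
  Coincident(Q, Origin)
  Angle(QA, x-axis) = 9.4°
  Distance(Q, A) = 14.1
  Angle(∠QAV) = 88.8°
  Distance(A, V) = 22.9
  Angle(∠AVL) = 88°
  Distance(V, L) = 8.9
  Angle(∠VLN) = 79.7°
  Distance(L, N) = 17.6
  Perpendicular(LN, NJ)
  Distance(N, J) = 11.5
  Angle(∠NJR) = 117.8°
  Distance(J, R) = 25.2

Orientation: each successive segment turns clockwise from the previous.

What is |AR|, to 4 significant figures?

34.59

Q is at the origin; QA runs at 9.4° with length 14.1, so A = (13.91, 2.303). ∠QAV = 88.8° gives AV at -81.80° from the x-axis; with |AV| = 22.9, V = (17.18, -20.36). ∠AVL = 88.0° gives VL at -173.8° from the x-axis; with |VL| = 8.9, L = (8.329, -21.32). ∠VLN = 79.7° gives LN at 85.90° from the x-axis; with |LN| = 17.6, N = (9.587, -3.769). The perpendicularity gives NJ at right angles to LN, so NJ runs at -4.100°; with |NJ| = 11.5, J = (21.06, -4.591). ∠NJR = 117.8° gives JR at -66.30° from the x-axis; with |JR| = 25.2, R = (31.19, -27.67). Then |AR| = |R − A| = 34.59.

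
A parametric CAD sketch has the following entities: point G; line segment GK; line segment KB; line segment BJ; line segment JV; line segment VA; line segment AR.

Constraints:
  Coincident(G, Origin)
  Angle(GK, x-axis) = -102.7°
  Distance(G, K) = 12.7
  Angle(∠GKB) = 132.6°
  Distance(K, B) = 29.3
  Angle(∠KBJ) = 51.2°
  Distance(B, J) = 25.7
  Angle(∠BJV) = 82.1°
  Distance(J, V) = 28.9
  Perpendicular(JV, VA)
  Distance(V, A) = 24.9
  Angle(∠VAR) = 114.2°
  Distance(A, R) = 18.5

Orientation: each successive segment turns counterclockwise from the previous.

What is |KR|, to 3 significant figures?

30.6

JV ⟂ VA, so VA runs at -98.6°; with |VA| = 24.9, A = (-11.1, -32.1). ∠VAR = 114.2° gives AR at -32.8° from the x-axis; with |AR| = 18.5, R = (4.44, -42.2). Then |KR| = |R − K| = 30.6.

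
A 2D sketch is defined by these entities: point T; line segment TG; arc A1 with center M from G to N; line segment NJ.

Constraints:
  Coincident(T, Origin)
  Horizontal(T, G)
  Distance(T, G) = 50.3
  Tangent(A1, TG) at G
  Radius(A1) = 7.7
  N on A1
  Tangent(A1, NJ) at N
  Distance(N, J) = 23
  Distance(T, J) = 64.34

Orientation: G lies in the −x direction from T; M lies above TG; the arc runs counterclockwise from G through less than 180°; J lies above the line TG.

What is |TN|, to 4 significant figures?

45.40

Checks: |MN| = 7.700 ✓; ∠(MN, NJ) = 90.00° ✓; |NJ| = 23.00 ✓; |TJ| = 64.34 ✓.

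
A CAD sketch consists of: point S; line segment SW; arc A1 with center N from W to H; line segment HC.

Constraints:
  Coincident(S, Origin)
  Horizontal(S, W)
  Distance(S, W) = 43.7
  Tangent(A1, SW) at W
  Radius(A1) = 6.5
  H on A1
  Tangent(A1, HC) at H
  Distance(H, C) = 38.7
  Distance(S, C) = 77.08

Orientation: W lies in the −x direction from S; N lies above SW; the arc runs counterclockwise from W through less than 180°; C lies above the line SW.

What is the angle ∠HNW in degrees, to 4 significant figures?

136.0°

S is at the origin; S and W share the same y with |SW| = 43.7 and W on the −x side, so W = (-43.70, 0.000). The tangent condition forces NW to be normal to SW, so N = W + (0, 6.5) = (-43.70, 6.500). Since NH ⟂ HC (tangency), |NC| = √(6.5² + 38.7²) = 39.24 regardless of where H sits on A1. So C lies on both circle(S, 77.08) and circle(N, 39.24); the above-SW intersection is C = (-67.03, 38.05). H is the foot of the tangent from C: H = (-39.19, 11.18).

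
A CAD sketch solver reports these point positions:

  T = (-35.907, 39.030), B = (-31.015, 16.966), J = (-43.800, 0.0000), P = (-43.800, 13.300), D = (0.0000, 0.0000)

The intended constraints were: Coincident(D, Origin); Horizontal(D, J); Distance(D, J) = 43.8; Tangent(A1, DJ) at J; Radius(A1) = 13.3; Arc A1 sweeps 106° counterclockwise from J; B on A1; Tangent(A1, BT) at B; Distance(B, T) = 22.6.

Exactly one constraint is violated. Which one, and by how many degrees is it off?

Tangent(A1, BT) at B — off by 3.50°.

D = (0.00, 0.00) ✓; D.y = 0.00, J.y = 0.00 ✓; |DJ| = 43.80 ✓; ∠(PJ, JD) = 90.00° ✓; |PJ| = 13.30 ✓; bearing(P→B) − bearing(P→J) = 106.0° ✓; |PB| = 13.30 ✓; ∠(PB, BT) = 93.50° ✗; |BT| = 22.60 ✓.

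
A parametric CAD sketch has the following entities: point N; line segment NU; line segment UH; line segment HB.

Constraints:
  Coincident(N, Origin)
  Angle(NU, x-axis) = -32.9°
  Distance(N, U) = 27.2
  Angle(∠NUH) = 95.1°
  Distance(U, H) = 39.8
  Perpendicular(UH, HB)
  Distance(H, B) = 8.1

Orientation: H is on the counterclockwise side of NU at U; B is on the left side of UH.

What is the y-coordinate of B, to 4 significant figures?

21.58

N is at the origin; NU runs at -32.9° with length 27.2, so U = 27.2·(cos -32.9°, sin -32.9°) = (22.84, -14.77). ∠NUH = 95.1°, so UH runs at -32.9° + (180° − 95.1°) = 52.00° from the x-axis; with |UH| = 39.8, H = U + 39.8·(cos 52.00°, sin 52.00°) = (47.34, 16.59). UH is perpendicular to HB; with |HB| = 8.1 on the left of UH, B = H + 8.1·(-0.7880, 0.6157) = (40.96, 21.58). So B.y = 21.58.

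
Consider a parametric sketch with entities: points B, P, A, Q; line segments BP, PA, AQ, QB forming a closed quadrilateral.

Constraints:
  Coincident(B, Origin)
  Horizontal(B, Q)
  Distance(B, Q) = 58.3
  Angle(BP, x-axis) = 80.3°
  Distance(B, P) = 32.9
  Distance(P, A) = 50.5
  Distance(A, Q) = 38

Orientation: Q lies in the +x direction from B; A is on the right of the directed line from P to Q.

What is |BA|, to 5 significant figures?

27.639

B is at the origin; BQ is horizontal with |BQ| = 58.3 and Q in +x, so Q = (58.3, 0). BP runs at 80.3° with |BP| = 32.9, so P = (5.5433, 32.430). A is determined by |PA| = 50.5 and |AQ| = 38.0 together: it lies at the intersection of circle(P, 50.5) and circle(Q, 38.0). With |PQ| = 61.927, the foot of the radical line on PQ is 39.895 from P and the perpendicular offset is √(50.5² − 39.895²) = 30.961. Taking the right-of-PQ solution: A = (23.317, -14.839).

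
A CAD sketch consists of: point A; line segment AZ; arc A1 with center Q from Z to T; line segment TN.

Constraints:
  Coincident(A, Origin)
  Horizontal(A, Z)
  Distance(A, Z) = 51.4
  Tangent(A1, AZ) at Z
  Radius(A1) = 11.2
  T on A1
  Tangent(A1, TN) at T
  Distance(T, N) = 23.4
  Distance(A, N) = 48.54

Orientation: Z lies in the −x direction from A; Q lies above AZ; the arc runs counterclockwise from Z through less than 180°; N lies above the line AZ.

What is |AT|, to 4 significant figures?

41.42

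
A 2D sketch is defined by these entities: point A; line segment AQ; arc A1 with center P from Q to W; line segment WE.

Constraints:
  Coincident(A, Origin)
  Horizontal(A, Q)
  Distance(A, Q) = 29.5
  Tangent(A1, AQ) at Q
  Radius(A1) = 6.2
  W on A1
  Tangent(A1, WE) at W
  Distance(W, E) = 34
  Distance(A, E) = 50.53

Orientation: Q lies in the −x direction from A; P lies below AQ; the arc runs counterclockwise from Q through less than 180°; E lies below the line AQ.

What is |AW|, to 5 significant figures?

36.341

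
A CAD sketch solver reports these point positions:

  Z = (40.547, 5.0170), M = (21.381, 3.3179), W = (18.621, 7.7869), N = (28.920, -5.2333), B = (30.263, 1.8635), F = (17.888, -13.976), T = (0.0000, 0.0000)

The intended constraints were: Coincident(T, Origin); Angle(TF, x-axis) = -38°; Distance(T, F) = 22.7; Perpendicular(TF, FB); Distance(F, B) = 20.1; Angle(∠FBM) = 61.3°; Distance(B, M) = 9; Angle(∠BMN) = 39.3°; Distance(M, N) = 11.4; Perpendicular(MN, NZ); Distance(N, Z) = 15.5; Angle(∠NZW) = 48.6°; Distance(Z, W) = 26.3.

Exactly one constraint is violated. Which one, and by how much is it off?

Distance(Z, W) = 26.3 — off by 4.20.

T = (0.00, 0.00) ✓; TF at -38.00° ✓; |TF| = 22.70 ✓; ∠(TF, FB) = 90.00° ✓; |FB| = 20.10 ✓; ∠FBM = 61.30° ✓; |BM| = 9.000 ✓; ∠BMN = 39.30° ✓; |MN| = 11.40 ✓; ∠(MN, NZ) = 90.00° ✓; |NZ| = 15.50 ✓; ∠NZW = 48.60° ✓; |ZW| = 22.10 ✗.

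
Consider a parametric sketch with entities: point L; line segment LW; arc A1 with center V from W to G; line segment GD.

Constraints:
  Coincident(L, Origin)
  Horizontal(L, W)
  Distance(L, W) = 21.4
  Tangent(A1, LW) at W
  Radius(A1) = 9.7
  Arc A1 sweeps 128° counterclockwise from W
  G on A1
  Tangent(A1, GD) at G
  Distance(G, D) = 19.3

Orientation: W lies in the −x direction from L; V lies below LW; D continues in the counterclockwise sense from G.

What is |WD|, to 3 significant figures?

31.2

L is at the origin; LW is horizontal with |LW| = 21.4 and W on the −x side, so W = (-21.4, 0.00). A1 meets LW tangentially, so VW is at right angles to LW, so V = W + (0, -9.7) = (-21.4, -9.70). On A1, W sits at bearing 90° from V; a 128° counterclockwise sweep puts G at bearing 218°, so G = V + 9.7·(cos 218°, sin 218°) = (-29.0, -15.7). A1 meets GD tangentially, so VG is at right angles to GD, so GD runs along (−sin 218°, cos 218°); with |GD| = 19.3, D = (-17.2, -30.9). Then |WD| = |D − W| = 31.2.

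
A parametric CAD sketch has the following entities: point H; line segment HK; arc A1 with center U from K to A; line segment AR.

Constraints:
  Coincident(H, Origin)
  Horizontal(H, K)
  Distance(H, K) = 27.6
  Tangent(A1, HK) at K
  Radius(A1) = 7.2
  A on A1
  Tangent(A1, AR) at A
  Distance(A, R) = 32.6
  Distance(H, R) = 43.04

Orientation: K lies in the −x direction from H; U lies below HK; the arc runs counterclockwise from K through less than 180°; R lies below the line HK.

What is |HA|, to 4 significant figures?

35.53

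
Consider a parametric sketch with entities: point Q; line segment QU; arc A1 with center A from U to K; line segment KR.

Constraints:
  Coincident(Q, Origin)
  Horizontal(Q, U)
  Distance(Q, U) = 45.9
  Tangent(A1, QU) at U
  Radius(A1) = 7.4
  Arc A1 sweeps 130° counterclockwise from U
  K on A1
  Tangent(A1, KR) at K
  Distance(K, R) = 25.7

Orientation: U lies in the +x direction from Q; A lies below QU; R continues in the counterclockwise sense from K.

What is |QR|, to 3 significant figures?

65.1

Q is at the origin; QU is horizontal with |QU| = 45.9 and U on the +x side, so U = (45.9, 0.00). A1 meets QU tangentially, so AU is at right angles to QU, so A = U + (0, -7.4) = (45.9, -7.40). On A1, U sits at bearing 90° from A; a 130° counterclockwise sweep puts K at bearing 220°, so K = A + 7.4·(cos 220°, sin 220°) = (40.2, -12.2). The tangent condition forces AK to be normal to KR, so KR runs along (−sin 220°, cos 220°); with |KR| = 25.7, R = (56.8, -31.8). Then |QR| = |R − Q| = 65.1.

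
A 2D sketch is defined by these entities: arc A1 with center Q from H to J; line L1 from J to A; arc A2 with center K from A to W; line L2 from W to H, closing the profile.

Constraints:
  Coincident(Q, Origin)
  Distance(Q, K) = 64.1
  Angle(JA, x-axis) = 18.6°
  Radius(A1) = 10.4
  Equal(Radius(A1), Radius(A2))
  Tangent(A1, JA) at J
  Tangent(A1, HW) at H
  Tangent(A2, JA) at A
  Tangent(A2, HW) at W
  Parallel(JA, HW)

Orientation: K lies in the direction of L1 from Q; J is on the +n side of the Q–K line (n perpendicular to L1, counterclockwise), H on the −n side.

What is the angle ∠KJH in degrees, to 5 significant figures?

80.784°

The slot axis is L1's direction at 18.6°, so u = (cos 18.6°, sin 18.6°) = (0.94777, 0.31896) and n = (−sin 18.6°, cos 18.6°) = (-0.31896, 0.94777). Q is at the origin and K lies 64.1 along u from Q, so K = 64.1·u = (60.752, 20.445). Tangency of A1 to both parallel lines with radius 10.4 puts J and H at Q ± 10.4·n: J = (-3.3172, 9.8568), H = (3.3172, -9.8568). Then cos ∠KJH = JK·JH / (|JK||JH|), giving 80.784°.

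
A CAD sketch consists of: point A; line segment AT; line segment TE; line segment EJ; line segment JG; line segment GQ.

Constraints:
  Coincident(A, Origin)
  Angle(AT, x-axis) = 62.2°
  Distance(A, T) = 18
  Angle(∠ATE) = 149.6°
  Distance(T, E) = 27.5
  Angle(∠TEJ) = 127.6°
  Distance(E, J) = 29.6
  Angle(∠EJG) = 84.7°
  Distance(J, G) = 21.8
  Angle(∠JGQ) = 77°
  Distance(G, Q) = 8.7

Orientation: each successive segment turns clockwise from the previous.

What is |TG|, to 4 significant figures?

44.37

∠TEJ = 127.6° gives EJ at -20.60° from the x-axis; with |EJ| = 29.6, J = (59.47, 20.00). ∠EJG = 84.7° gives JG at -115.9° from the x-axis; with |JG| = 21.8, G = (49.95, 0.3889). Then |TG| = |G − T| = 44.37.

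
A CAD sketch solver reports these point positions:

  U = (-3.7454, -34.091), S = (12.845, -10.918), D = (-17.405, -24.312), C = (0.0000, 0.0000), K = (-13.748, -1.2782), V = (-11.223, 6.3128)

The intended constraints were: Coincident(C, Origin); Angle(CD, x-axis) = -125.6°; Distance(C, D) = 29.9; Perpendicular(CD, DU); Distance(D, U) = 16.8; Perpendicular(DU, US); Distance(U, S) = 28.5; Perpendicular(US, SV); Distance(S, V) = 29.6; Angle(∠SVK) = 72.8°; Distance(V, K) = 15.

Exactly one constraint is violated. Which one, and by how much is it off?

Distance(V, K) = 15 — off by 7.00.

C = (0.00, 0.00) ✓; CD at -125.6° ✓; |CD| = 29.90 ✓; ∠(CD, DU) = 90.00° ✓; |DU| = 16.80 ✓; ∠(DU, US) = 90.00° ✓; |US| = 28.50 ✓; ∠(US, SV) = 90.00° ✓; |SV| = 29.60 ✓; ∠SVK = 72.80° ✓; |VK| = 8.000 ✗.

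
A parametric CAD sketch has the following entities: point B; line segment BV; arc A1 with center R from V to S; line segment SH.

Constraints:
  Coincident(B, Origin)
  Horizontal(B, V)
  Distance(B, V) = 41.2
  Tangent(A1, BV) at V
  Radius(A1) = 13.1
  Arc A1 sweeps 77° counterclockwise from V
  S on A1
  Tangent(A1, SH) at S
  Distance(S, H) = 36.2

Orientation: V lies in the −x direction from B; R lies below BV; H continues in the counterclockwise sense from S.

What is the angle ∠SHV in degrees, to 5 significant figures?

11.715°

B is at the origin; B and V share the same y with |BV| = 41.2 and V on the −x side, so V = (-41.200, 0.0000). A1 meets BV tangentially, so RV is at right angles to BV, so R = V + (0, -13.1) = (-41.200, -13.100). On A1, V sits at bearing 90° from R; a 77° counterclockwise sweep puts S at bearing 167°, so S = R + 13.1·(cos 167°, sin 167°) = (-53.964, -10.153). The tangent condition forces RS to be normal to SH, so SH runs along (−sin 167°, cos 167°); with |SH| = 36.2, H = (-62.107, -45.425). Then cos ∠SHV = HS·HV / (|HS||HV|), giving 11.715°.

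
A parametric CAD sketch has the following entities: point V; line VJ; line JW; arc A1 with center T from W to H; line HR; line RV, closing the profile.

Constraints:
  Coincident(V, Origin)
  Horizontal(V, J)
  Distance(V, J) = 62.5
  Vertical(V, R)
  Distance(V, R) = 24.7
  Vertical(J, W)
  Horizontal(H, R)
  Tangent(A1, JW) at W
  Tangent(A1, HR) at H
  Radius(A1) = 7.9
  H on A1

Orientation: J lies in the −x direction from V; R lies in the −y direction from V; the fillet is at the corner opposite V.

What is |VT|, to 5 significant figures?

57.126

VR is vertical with |VR| = 24.7 and R on the −y side, so R = (0.0000, -24.700). The virtual corner opposite V is at (-62.500, -24.700). Tangency of A1 to JW means the radius TW is perpendicular to JW and since A1 is tangent to HR there, TH ⟂ HR, with radius 7.9, so the center T sits 7.9 in from both sides at T = (-54.600, -16.800). Then |VT| = |T − V| = 57.126.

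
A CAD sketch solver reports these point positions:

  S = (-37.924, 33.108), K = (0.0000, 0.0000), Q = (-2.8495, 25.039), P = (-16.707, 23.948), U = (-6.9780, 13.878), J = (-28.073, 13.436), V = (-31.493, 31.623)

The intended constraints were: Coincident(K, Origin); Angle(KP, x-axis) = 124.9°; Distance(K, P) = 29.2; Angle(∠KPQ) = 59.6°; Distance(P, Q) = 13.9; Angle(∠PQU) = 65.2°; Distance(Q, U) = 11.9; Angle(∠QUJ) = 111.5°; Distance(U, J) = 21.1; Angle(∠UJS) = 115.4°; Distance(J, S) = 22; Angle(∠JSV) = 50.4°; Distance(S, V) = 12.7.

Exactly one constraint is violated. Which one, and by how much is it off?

Distance(S, V) = 12.7 — off by 6.10.

K = (0.00, 0.00) ✓; KP at 124.9° ✓; |KP| = 29.20 ✓; ∠KPQ = 59.60° ✓; |PQ| = 13.90 ✓; ∠PQU = 65.20° ✓; |QU| = 11.90 ✓; ∠QUJ = 111.5° ✓; |UJ| = 21.10 ✓; ∠UJS = 115.4° ✓; |JS| = 22.00 ✓; ∠JSV = 50.40° ✓; |SV| = 6.600 ✗.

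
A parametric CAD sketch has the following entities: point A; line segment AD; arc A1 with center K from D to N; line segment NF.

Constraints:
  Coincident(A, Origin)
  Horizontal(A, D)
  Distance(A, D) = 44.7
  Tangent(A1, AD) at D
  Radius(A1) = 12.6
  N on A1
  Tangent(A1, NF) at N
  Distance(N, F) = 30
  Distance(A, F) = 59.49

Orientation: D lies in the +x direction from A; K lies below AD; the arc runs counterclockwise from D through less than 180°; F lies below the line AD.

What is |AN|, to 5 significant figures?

35.934

Checks: |KN| = 12.60 ✓; ∠(KN, NF) = 90.00° ✓; |NF| = 30.00 ✓; |AF| = 59.49 ✓.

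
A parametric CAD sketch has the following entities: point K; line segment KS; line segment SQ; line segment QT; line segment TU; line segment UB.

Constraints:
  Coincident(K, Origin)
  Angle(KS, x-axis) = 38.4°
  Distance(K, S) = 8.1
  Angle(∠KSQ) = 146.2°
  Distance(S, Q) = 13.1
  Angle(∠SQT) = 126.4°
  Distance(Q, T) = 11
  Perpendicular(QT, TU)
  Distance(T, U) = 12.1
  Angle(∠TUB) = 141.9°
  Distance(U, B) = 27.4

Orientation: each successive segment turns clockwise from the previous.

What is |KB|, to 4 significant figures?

15.19

The perpendicularity gives TU at right angles to QT, so TU runs at -139.0°; with |TU| = 12.1, U = (17.49, -10.16). ∠TUB = 141.9° gives UB at -177.1° from the x-axis; with |UB| = 27.4, B = (-9.875, -11.54). Then |KB| = |B − K| = 15.19.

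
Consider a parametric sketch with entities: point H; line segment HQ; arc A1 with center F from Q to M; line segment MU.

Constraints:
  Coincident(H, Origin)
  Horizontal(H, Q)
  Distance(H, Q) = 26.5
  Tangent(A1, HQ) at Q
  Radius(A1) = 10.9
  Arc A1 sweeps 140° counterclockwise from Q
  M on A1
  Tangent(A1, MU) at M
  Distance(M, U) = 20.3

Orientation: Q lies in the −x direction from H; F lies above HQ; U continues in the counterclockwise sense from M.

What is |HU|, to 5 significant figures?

47.658

H is at the origin; HQ is horizontal with |HQ| = 26.5 and Q on the −x side, so Q = (-26.500, 0.0000). The tangent condition forces FQ to be normal to HQ, so F = Q + (0, 10.9) = (-26.500, 10.900). On A1, Q sits at bearing -90° from F; a 140° counterclockwise sweep puts M at bearing 50°, so M = F + 10.9·(cos 50°, sin 50°) = (-19.494, 19.250). Since A1 is tangent to MU there, FM ⟂ MU, so MU runs along (−sin 50°, cos 50°); with |MU| = 20.3, U = (-35.044, 32.298). Then |HU| = |U − H| = 47.658.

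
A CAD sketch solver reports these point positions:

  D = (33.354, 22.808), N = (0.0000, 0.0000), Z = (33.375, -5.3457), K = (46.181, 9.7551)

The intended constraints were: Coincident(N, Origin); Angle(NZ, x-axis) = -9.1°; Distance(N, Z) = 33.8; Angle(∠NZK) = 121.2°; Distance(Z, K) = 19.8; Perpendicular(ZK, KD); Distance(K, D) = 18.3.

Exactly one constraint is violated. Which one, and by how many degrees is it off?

Perpendicular(ZK, KD) — off by 5.20°.

N = (0.00, 0.00) ✓; NZ at -9.100° ✓; |NZ| = 33.80 ✓; ∠NZK = 121.2° ✓; |ZK| = 19.80 ✓; ∠(ZK, KD) = 84.80° ✗; |KD| = 18.30 ✓.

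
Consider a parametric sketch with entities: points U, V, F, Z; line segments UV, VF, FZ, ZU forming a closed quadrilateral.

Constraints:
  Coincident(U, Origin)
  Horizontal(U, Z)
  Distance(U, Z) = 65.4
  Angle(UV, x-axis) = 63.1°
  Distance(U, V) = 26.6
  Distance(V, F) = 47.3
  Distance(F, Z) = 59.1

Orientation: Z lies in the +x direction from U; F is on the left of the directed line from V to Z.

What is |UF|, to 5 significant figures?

72.863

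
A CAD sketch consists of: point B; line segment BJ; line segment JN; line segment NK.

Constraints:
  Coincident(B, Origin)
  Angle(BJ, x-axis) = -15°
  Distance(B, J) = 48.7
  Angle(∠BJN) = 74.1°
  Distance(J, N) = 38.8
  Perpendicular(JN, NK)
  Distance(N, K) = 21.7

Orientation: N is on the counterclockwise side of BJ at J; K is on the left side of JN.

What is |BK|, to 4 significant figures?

35.78

∠BJN = 74.1°, so JN runs at -15.0° + (180° − 74.1°) = 90.90° from the x-axis; with |JN| = 38.8, N = J + 38.8·(cos 90.90°, sin 90.90°) = (46.43, 26.19). The perpendicularity gives NK at right angles to JN; with |NK| = 21.7 on the left of JN, K = N + 21.7·(-0.9999, -0.01571) = (24.73, 25.85). Then |BK| = |K − B| = 35.78.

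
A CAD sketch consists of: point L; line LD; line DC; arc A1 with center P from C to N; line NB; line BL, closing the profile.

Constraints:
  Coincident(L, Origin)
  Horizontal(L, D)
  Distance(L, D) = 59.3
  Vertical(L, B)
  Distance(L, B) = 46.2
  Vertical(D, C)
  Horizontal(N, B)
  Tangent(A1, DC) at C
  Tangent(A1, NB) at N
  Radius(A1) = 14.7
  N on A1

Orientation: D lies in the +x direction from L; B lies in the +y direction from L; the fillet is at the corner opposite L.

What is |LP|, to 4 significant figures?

54.60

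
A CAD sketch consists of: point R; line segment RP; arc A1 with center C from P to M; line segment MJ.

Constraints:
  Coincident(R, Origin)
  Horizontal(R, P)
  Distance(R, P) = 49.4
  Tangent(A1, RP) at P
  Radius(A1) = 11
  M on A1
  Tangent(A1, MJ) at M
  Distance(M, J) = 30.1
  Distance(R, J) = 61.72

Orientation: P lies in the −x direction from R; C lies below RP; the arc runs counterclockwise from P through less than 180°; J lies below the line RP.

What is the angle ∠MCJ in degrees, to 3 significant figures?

69.9°

Checks: |CM| = 11.00 ✓; ∠(CM, MJ) = 90.00° ✓; |MJ| = 30.10 ✓; |RJ| = 61.72 ✓.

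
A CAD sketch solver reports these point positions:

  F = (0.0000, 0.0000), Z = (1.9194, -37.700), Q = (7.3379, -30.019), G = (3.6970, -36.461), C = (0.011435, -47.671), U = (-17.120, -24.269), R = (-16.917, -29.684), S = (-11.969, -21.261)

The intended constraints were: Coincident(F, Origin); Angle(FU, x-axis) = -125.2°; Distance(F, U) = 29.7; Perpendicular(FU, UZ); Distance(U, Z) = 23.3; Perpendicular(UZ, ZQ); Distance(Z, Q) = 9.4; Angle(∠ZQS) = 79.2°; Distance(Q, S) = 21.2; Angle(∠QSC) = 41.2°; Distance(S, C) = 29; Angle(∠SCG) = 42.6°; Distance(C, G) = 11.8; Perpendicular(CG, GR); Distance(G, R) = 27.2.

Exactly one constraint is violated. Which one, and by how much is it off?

Distance(G, R) = 27.2 — off by 5.50.

F = (0.00, 0.00) ✓; FU at -125.2° ✓; |FU| = 29.70 ✓; ∠(FU, UZ) = 90.00° ✓; |UZ| = 23.30 ✓; ∠(UZ, ZQ) = 90.00° ✓; |ZQ| = 9.400 ✓; ∠ZQS = 79.20° ✓; |QS| = 21.20 ✓; ∠QSC = 41.20° ✓; |SC| = 29.00 ✓; ∠SCG = 42.60° ✓; |CG| = 11.80 ✓; ∠(CG, GR) = 90.00° ✓; |GR| = 21.70 ✗.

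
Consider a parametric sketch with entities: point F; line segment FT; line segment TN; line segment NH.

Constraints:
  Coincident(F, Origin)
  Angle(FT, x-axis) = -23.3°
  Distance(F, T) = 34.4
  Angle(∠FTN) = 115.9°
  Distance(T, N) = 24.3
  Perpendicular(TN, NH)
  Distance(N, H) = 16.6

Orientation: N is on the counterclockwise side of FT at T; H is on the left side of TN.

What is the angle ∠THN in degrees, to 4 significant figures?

55.66°

F is at the origin; FT runs at -23.3° with length 34.4, so T = 34.4·(cos -23.3°, sin -23.3°) = (31.59, -13.61). ∠FTN = 115.9°, so TN runs at -23.3° + (180° − 115.9°) = 40.80° from the x-axis; with |TN| = 24.3, N = T + 24.3·(cos 40.80°, sin 40.80°) = (49.99, 2.271). TN is perpendicular to NH; with |NH| = 16.6 on the left of TN, H = N + 16.6·(-0.6534, 0.7570) = (39.14, 14.84). Then cos ∠THN = HT·HN / (|HT||HN|), giving 55.66°.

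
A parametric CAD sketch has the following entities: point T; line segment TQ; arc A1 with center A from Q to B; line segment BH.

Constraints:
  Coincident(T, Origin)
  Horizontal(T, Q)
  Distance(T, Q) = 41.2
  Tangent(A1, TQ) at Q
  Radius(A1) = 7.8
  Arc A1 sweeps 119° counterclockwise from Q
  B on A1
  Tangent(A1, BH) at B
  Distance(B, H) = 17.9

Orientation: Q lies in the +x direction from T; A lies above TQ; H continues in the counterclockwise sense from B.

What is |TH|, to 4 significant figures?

47.85

On A1, Q sits at bearing -90° from A; a 119° counterclockwise sweep puts B at bearing 29°, so B = A + 7.8·(cos 29°, sin 29°) = (48.02, 11.58). A1 meets BH tangentially, so AB is at right angles to BH, so BH runs along (−sin 29°, cos 29°); with |BH| = 17.9, H = (39.34, 27.24). Then |TH| = |H − T| = 47.85.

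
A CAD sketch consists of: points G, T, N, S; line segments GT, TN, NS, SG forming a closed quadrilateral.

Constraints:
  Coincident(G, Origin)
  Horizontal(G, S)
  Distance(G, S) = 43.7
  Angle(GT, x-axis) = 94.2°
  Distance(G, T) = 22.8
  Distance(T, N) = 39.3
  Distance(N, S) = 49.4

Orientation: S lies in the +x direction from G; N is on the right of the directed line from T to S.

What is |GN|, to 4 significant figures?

16.79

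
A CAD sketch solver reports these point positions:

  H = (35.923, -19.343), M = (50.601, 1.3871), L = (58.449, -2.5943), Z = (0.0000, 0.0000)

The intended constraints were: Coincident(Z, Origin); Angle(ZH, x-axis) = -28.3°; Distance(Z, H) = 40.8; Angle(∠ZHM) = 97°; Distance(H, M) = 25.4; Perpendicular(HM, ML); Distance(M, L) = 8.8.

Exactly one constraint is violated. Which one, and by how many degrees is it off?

Perpendicular(HM, ML) — off by 8.40°.

Z = (0.00, 0.00) ✓; ZH at -28.30° ✓; |ZH| = 40.80 ✓; ∠ZHM = 97.00° ✓; |HM| = 25.40 ✓; ∠(HM, ML) = 81.60° ✗; |ML| = 8.800 ✓.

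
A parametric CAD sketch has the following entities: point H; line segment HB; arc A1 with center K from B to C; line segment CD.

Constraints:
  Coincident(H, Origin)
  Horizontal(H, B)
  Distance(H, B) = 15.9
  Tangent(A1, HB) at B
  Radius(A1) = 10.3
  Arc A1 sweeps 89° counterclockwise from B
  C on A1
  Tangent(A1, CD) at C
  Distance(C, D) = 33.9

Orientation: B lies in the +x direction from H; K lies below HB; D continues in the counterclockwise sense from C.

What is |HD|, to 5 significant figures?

44.299

H is at the origin; H and B share the same y with |HB| = 15.9 and B on the +x side, so B = (15.900, 0.0000). Tangency of A1 to HB means the radius KB is perpendicular to HB, so K = B + (0, -10.3) = (15.900, -10.300). On A1, B sits at bearing 90° from K; an 89° counterclockwise sweep puts C at bearing 179°, so C = K + 10.3·(cos 179°, sin 179°) = (5.6016, -10.120). The tangent condition forces KC to be normal to CD, so CD runs along (−sin 179°, cos 179°); with |CD| = 33.9, D = (5.0099, -44.015). Then |HD| = |D − H| = 44.299.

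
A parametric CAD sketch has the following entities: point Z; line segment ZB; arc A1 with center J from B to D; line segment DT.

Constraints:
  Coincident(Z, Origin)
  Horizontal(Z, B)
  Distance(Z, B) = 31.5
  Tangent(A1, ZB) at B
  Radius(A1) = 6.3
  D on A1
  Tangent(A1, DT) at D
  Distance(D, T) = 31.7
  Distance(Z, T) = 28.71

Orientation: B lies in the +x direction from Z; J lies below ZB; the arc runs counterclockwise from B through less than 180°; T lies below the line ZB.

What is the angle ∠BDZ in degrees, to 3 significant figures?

148°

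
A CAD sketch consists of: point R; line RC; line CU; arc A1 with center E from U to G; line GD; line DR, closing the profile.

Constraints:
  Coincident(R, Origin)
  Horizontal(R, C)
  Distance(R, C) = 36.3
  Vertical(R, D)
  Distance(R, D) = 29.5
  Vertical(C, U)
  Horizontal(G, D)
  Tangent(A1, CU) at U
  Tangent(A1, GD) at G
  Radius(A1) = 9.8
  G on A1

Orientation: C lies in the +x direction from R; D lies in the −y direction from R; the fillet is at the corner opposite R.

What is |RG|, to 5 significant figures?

39.655

R is at the origin; R and C share the same y with |RC| = 36.3 and C on the +x side, so C = (36.300, 0.0000). RD is vertical with |RD| = 29.5 and D on the −y side, so D = (0.0000, -29.500). The virtual corner opposite R is at (36.300, -29.500). Tangency of A1 to CU means the radius EU is perpendicular to CU and A1 meets GD tangentially, so EG is at right angles to GD, with radius 9.8, so the center E sits 9.8 in from both sides at E = (26.500, -19.700). That places the tangent points at U = (36.300, -19.700) on CU and G = (26.500, -29.500) on GD. Then |RG| = |G − R| = 39.655.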